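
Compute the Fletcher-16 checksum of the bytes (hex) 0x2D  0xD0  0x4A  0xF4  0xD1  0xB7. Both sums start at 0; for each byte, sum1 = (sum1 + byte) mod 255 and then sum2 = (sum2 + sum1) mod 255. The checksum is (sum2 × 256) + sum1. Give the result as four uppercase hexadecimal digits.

86C6

Running sums (mod 255):
  after byte 0 (0x2D): sum1=45, sum2=45
  after byte 1 (0xD0): sum1=253, sum2=43
  after byte 2 (0x4A): sum1=72, sum2=115
  after byte 3 (0xF4): sum1=61, sum2=176
  after byte 4 (0xD1): sum1=15, sum2=191
  after byte 5 (0xB7): sum1=198, sum2=134
Checksum = sum2·256 + sum1 = 134·256 + 198 = 34502 = 0x86C6.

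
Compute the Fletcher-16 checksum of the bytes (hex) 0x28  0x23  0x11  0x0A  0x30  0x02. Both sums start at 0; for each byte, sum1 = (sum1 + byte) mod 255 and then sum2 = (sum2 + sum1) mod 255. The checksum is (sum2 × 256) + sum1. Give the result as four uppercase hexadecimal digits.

6598

Running sums (mod 255):
  after byte 0 (0x28): sum1=40, sum2=40
  after byte 1 (0x23): sum1=75, sum2=115
  after byte 2 (0x11): sum1=92, sum2=207
  after byte 3 (0x0A): sum1=102, sum2=54
  after byte 4 (0x30): sum1=150, sum2=204
  after byte 5 (0x02): sum1=152, sum2=101
Checksum = sum2·256 + sum1 = 101·256 + 152 = 26008 = 0x6598.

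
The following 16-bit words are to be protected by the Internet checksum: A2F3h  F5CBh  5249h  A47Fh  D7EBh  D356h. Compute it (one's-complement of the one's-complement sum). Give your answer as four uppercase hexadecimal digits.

One's-complement addition (fold any carry out of bit 15 back into bit 0):
  0xA2F3 + 0xF5CB = 0x198BE → wrap carry → 0x98BF
  0x98BF + 0x5249 = 0x0EB08
  0xEB08 + 0xA47F = 0x18F87 → wrap carry → 0x8F88
  0x8F88 + 0xD7EB = 0x16773 → wrap carry → 0x6774
  0x6774 + 0xD356 = 0x13ACA → wrap carry → 0x3ACB
One's-complement sum = 0x3ACB.
Checksum = ~0x3ACB & 0xFFFF = 0xC534.

C534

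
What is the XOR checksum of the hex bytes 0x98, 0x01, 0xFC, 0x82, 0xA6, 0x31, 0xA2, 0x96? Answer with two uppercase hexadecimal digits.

XOR the bytes together:
  start with 0x98
  0x98 ⊕ 0x01 = 0x99
  0x99 ⊕ 0xFC = 0x65
  0x65 ⊕ 0x82 = 0xE7
  0xE7 ⊕ 0xA6 = 0x41
  0x41 ⊕ 0x31 = 0x70
  0x70 ⊕ 0xA2 = 0xD2
  0xD2 ⊕ 0x96 = 0x44

44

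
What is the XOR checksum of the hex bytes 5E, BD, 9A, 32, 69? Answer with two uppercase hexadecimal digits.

22

XOR the bytes together:
  start with 0x5E
  0x5E ⊕ 0xBD = 0xE3
  0xE3 ⊕ 0x9A = 0x79
  0x79 ⊕ 0x32 = 0x4B
  0x4B ⊕ 0x69 = 0x22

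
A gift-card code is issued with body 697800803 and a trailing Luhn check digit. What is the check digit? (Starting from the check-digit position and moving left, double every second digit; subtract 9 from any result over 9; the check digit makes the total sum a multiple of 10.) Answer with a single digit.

2

Partial digits right→left: 3 0 8 0 0 8 7 9 6
Double every second digit counting from the check-digit position (so the 1st, 3rd, 5th, ... of the partial from the right).
  doubled (with −9 where >9): 6 7 0 5 3 → sum 21
  kept as-is: 0 0 8 9 → sum 17
Total = 21 + 17 = 38.
Check digit = (10 − (38 mod 10)) mod 10 = 2.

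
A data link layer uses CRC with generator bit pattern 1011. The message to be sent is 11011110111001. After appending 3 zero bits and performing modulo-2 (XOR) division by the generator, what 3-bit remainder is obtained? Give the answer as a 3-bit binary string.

Append 3 zeros: 11011110111001000. Divide by 1011 (XOR where the leading bit is 1):
  pos 0: 1101 XOR 1011 = 0110
  pos 1: 1101 XOR 1011 = 0110
  pos 2: 1101 XOR 1011 = 0110
  pos 3: 1101 XOR 1011 = 0110
  pos 4: 1100 XOR 1011 = 0111
  pos 5: 1111 XOR 1011 = 0100
  pos 6: 1001 XOR 1011 = 0010
  pos 8: 1010 XOR 1011 = 0001
  pos 11: 1010 XOR 1011 = 0001
Remainder (last 3 bits) = 100. This is the CRC / FCS.

100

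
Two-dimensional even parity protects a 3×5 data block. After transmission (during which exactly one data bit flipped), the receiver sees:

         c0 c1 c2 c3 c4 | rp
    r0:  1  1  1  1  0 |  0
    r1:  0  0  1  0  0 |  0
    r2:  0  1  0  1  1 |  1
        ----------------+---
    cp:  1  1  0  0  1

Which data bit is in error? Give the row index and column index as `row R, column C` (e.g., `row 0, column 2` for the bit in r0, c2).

row 1, column 1

Recompute each row's even parity and compare to rp:
  r0: data parity 0, sent rp 0 → ok
  r1: data parity 1, sent rp 0 → mismatch
  r2: data parity 1, sent rp 1 → ok
Recompute each column's even parity and compare to cp:
  c0: data parity 1, sent cp 1 → ok
  c1: data parity 0, sent cp 1 → mismatch
  c2: data parity 0, sent cp 0 → ok
  c3: data parity 0, sent cp 0 → ok
  c4: data parity 1, sent cp 1 → ok
Exactly one row (r1) and one column (c1) fail → the flipped bit is at their intersection.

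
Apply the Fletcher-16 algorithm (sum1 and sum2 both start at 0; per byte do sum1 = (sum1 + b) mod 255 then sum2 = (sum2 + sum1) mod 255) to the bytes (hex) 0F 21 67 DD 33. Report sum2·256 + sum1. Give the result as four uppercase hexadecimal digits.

Running sums (mod 255):
  after byte 0 (0F): sum1=15, sum2=15
  after byte 1 (21): sum1=48, sum2=63
  after byte 2 (67): sum1=151, sum2=214
  after byte 3 (DD): sum1=117, sum2=76
  after byte 4 (33): sum1=168, sum2=244
Checksum = sum2·256 + sum1 = 244·256 + 168 = 62632 = 0xF4A8.

F4A8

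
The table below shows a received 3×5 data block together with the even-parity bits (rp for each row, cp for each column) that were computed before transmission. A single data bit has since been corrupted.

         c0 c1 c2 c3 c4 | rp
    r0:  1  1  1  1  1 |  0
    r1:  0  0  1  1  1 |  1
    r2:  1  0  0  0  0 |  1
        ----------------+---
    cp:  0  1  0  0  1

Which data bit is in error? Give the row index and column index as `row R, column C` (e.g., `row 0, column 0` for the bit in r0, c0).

row 0, column 4

Recompute each row's even parity and compare to rp:
  r0: data parity 1, sent rp 0 → mismatch
  r1: data parity 1, sent rp 1 → ok
  r2: data parity 1, sent rp 1 → ok
Recompute each column's even parity and compare to cp:
  c0: data parity 0, sent cp 0 → ok
  c1: data parity 1, sent cp 1 → ok
  c2: data parity 0, sent cp 0 → ok
  c3: data parity 0, sent cp 0 → ok
  c4: data parity 0, sent cp 1 → mismatch
Exactly one row (r0) and one column (c4) fail → the flipped bit is at their intersection.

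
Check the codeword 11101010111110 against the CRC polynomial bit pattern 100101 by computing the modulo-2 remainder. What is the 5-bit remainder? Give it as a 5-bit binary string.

Modulo-2 division of 11101010111110 by 100101:
  pos 0: 111010 XOR 100101 = 011111
  pos 1: 111111 XOR 100101 = 011010
  pos 2: 110100 XOR 100101 = 010001
  pos 3: 100011 XOR 100101 = 000110
  pos 6: 110111 XOR 100101 = 010010
  pos 7: 100101 XOR 100101 = 000000
Remainder = 00000 (zero — the frame passes the CRC check).

00000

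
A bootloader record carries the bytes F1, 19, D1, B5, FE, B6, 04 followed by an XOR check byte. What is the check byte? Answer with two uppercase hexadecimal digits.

C0

XOR the bytes together:
  start with 0xF1
  0xF1 ⊕ 0x19 = 0xE8
  0xE8 ⊕ 0xD1 = 0x39
  0x39 ⊕ 0xB5 = 0x8C
  0x8C ⊕ 0xFE = 0x72
  0x72 ⊕ 0xB6 = 0xC4
  0xC4 ⊕ 0x04 = 0xC0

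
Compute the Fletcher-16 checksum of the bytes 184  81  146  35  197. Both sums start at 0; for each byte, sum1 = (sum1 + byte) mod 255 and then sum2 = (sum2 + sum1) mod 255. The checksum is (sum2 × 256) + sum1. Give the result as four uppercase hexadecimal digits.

A485

Running sums (mod 255):
  after byte 0 (184): sum1=184, sum2=184
  after byte 1 (81): sum1=10, sum2=194
  after byte 2 (146): sum1=156, sum2=95
  after byte 3 (35): sum1=191, sum2=31
  after byte 4 (197): sum1=133, sum2=164
Checksum = sum2·256 + sum1 = 164·256 + 133 = 42117 = 0xA485.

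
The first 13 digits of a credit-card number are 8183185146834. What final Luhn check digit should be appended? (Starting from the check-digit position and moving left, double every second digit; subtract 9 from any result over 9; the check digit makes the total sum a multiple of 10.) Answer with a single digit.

Partial digits right→left: 4 3 8 6 4 1 5 8 1 3 8 1 8
Double every second digit counting from the check-digit position (so the 1st, 3rd, 5th, ... of the partial from the right).
  doubled (with −9 where >9): 8 7 8 1 2 7 7 → sum 40
  kept as-is: 3 6 1 8 3 1 → sum 22
Total = 40 + 22 = 62.
Check digit = (10 − (62 mod 10)) mod 10 = 8.

8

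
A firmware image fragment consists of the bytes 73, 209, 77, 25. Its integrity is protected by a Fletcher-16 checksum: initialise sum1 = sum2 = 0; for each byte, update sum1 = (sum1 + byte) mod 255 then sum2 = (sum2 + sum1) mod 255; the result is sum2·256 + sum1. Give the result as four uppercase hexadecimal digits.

Running sums (mod 255):
  after byte 0 (73): sum1=73, sum2=73
  after byte 1 (209): sum1=27, sum2=100
  after byte 2 (77): sum1=104, sum2=204
  after byte 3 (25): sum1=129, sum2=78
Checksum = sum2·256 + sum1 = 78·256 + 129 = 20097 = 0x4E81.

4E81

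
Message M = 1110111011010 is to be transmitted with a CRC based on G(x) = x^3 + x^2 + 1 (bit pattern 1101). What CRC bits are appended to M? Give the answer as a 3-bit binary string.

Append 3 zeros: 1110111011010000. Divide by 1101 (XOR where the leading bit is 1):
  pos 0: 1110 XOR 1101 = 0011
  pos 2: 1111 XOR 1101 = 0010
  pos 4: 1010 XOR 1101 = 0111
  pos 5: 1111 XOR 1101 = 0010
  pos 7: 1010 XOR 1101 = 0111
  pos 8: 1111 XOR 1101 = 0010
  pos 10: 1000 XOR 1101 = 0101
  pos 11: 1010 XOR 1101 = 0111
  pos 12: 1110 XOR 1101 = 0011
Remainder (last 3 bits) = 011. This is the CRC / FCS.

011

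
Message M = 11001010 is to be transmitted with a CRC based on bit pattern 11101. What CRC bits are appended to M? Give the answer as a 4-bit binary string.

Append 4 zeros: 110010100000. Divide by 11101 (XOR where the leading bit is 1):
  pos 0: 11001 XOR 11101 = 00100
  pos 2: 10001 XOR 11101 = 01100
  pos 3: 11000 XOR 11101 = 00101
  pos 5: 10100 XOR 11101 = 01001
  pos 6: 10010 XOR 11101 = 01111
  pos 7: 11110 XOR 11101 = 00011
Remainder (last 4 bits) = 0011. This is the CRC / FCS.

0011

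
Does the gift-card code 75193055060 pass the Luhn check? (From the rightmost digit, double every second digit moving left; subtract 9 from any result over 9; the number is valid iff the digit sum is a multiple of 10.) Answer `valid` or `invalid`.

From the right, keep odd positions and double even positions (subtract 9 from any doubled value over 9):
  doubled (positions 2,4,...): 3 1 0 9 1 → sum 14
  kept (positions 1,3,...): 0 0 5 3 1 7 → sum 16
Total = 30.
30 mod 10 = 0, so the number is valid.

valid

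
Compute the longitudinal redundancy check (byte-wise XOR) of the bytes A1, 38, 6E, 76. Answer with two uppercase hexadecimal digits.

XOR the bytes together:
  start with 0xA1
  0xA1 ⊕ 0x38 = 0x99
  0x99 ⊕ 0x6E = 0xF7
  0xF7 ⊕ 0x76 = 0x81

81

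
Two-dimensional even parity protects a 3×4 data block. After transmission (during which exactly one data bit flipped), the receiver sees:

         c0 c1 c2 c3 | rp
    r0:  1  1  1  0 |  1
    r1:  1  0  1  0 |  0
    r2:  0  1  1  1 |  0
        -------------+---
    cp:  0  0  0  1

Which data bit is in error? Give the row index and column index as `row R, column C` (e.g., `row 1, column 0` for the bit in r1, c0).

Recompute each row's even parity and compare to rp:
  r0: data parity 1, sent rp 1 → ok
  r1: data parity 0, sent rp 0 → ok
  r2: data parity 1, sent rp 0 → mismatch
Recompute each column's even parity and compare to cp:
  c0: data parity 0, sent cp 0 → ok
  c1: data parity 0, sent cp 0 → ok
  c2: data parity 1, sent cp 0 → mismatch
  c3: data parity 1, sent cp 1 → ok
Exactly one row (r2) and one column (c2) fail → the flipped bit is at their intersection.

row 2, column 2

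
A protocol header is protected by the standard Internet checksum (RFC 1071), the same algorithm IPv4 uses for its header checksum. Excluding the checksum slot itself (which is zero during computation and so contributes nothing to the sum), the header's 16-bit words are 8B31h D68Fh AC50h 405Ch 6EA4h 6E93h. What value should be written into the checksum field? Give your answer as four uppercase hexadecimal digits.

One's-complement addition (fold any carry out of bit 15 back into bit 0):
  0x8B31 + 0xD68F = 0x161C0 → wrap carry → 0x61C1
  0x61C1 + 0xAC50 = 0x10E11 → wrap carry → 0x0E12
  0x0E12 + 0x405C = 0x04E6E
  0x4E6E + 0x6EA4 = 0x0BD12
  0xBD12 + 0x6E93 = 0x12BA5 → wrap carry → 0x2BA6
One's-complement sum = 0x2BA6.
Checksum = ~0x2BA6 & 0xFFFF = 0xD459.

D459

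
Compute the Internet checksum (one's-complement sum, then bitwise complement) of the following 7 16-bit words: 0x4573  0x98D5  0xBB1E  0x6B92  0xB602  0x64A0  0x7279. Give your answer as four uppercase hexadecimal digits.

6DE9

One's-complement addition (fold any carry out of bit 15 back into bit 0):
  0x4573 + 0x98D5 = 0x0DE48
  0xDE48 + 0xBB1E = 0x19966 → wrap carry → 0x9967
  0x9967 + 0x6B92 = 0x104F9 → wrap carry → 0x04FA
  0x04FA + 0xB602 = 0x0BAFC
  0xBAFC + 0x64A0 = 0x11F9C → wrap carry → 0x1F9D
  0x1F9D + 0x7279 = 0x09216
One's-complement sum = 0x9216.
Checksum = ~0x9216 & 0xFFFF = 0x6DE9.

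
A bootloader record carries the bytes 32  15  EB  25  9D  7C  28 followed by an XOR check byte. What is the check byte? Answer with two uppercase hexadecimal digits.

XOR the bytes together:
  start with 0x32
  0x32 ⊕ 0x15 = 0x27
  0x27 ⊕ 0xEB = 0xCC
  0xCC ⊕ 0x25 = 0xE9
  0xE9 ⊕ 0x9D = 0x74
  0x74 ⊕ 0x7C = 0x08
  0x08 ⊕ 0x28 = 0x20

20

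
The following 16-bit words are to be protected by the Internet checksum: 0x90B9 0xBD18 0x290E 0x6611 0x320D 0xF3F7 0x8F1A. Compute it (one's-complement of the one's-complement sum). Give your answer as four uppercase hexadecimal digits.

6DEE

One's-complement addition (fold any carry out of bit 15 back into bit 0):
  0x90B9 + 0xBD18 = 0x14DD1 → wrap carry → 0x4DD2
  0x4DD2 + 0x290E = 0x076E0
  0x76E0 + 0x6611 = 0x0DCF1
  0xDCF1 + 0x320D = 0x10EFE → wrap carry → 0x0EFF
  0x0EFF + 0xF3F7 = 0x102F6 → wrap carry → 0x02F7
  0x02F7 + 0x8F1A = 0x09211
One's-complement sum = 0x9211.
Checksum = ~0x9211 & 0xFFFF = 0x6DEE.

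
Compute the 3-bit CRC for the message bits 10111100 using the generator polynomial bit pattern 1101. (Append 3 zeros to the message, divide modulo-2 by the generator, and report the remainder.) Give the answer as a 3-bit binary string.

011

Append 3 zeros: 10111100000. Divide by 1101 (XOR where the leading bit is 1):
  pos 0: 1011 XOR 1101 = 0110
  pos 1: 1101 XOR 1101 = 0000
  pos 5: 1000 XOR 1101 = 0101
  pos 6: 1010 XOR 1101 = 0111
  pos 7: 1110 XOR 1101 = 0011
Remainder (last 3 bits) = 011. This is the CRC / FCS.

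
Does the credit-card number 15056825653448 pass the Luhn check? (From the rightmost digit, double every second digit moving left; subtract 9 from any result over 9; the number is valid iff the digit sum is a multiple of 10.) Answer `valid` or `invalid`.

invalid

From the right, keep odd positions and double even positions (subtract 9 from any doubled value over 9):
  doubled (positions 2,4,...): 8 6 3 4 3 0 2 → sum 26
  kept (positions 1,3,...): 8 4 5 5 8 5 5 → sum 40
Total = 66.
66 mod 10 = 6, so the number is invalid.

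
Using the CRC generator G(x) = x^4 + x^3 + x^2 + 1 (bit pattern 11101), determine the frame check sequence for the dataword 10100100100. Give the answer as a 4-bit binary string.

1100

Append 4 zeros: 101001001000000. Divide by 11101 (XOR where the leading bit is 1):
  pos 0: 10100 XOR 11101 = 01001
  pos 1: 10011 XOR 11101 = 01110
  pos 2: 11100 XOR 11101 = 00001
  pos 6: 10100 XOR 11101 = 01001
  pos 7: 10010 XOR 11101 = 01111
  pos 8: 11110 XOR 11101 = 00011
Remainder (last 4 bits) = 1100. This is the CRC / FCS.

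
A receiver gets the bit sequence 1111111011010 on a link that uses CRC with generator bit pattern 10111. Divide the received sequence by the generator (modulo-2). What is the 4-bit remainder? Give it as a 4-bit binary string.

Modulo-2 division of 1111111011010 by 10111:
  pos 0: 11111 XOR 10111 = 01000
  pos 1: 10001 XOR 10111 = 00110
  pos 3: 11010 XOR 10111 = 01101
  pos 4: 11011 XOR 10111 = 01100
  pos 5: 11001 XOR 10111 = 01110
  pos 6: 11100 XOR 10111 = 01011
  pos 7: 10111 XOR 10111 = 00000
Remainder = 0000 (zero — the frame passes the CRC check).

0000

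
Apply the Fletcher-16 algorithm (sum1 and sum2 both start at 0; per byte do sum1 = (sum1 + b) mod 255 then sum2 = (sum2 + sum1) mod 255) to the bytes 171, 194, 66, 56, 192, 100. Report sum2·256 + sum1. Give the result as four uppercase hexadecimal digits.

Running sums (mod 255):
  after byte 0 (171): sum1=171, sum2=171
  after byte 1 (194): sum1=110, sum2=26
  after byte 2 (66): sum1=176, sum2=202
  after byte 3 (56): sum1=232, sum2=179
  after byte 4 (192): sum1=169, sum2=93
  after byte 5 (100): sum1=14, sum2=107
Checksum = sum2·256 + sum1 = 107·256 + 14 = 27406 = 0x6B0E.

6B0E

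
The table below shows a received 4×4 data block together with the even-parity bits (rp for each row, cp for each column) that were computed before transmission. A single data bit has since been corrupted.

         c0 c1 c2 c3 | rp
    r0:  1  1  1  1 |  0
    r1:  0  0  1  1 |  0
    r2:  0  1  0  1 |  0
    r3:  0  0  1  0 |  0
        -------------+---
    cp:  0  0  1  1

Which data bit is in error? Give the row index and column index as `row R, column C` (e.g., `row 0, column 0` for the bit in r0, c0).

Recompute each row's even parity and compare to rp:
  r0: data parity 0, sent rp 0 → ok
  r1: data parity 0, sent rp 0 → ok
  r2: data parity 0, sent rp 0 → ok
  r3: data parity 1, sent rp 0 → mismatch
Recompute each column's even parity and compare to cp:
  c0: data parity 1, sent cp 0 → mismatch
  c1: data parity 0, sent cp 0 → ok
  c2: data parity 1, sent cp 1 → ok
  c3: data parity 1, sent cp 1 → ok
Exactly one row (r3) and one column (c0) fail → the flipped bit is at their intersection.

row 3, column 0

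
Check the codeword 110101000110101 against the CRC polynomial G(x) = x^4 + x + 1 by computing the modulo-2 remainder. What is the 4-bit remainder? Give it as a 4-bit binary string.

0000

Modulo-2 division of 110101000110101 by 10011:
  pos 0: 11010 XOR 10011 = 01001
  pos 1: 10011 XOR 10011 = 00000
  pos 9: 11010 XOR 10011 = 01001
  pos 10: 10011 XOR 10011 = 00000
Remainder = 0000 (zero — the frame passes the CRC check).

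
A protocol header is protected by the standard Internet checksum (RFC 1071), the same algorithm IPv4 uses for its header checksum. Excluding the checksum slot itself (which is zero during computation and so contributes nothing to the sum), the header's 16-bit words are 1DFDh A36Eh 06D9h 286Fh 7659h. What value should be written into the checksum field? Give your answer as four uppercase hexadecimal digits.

One's-complement addition (fold any carry out of bit 15 back into bit 0):
  0x1DFD + 0xA36E = 0x0C16B
  0xC16B + 0x06D9 = 0x0C844
  0xC844 + 0x286F = 0x0F0B3
  0xF0B3 + 0x7659 = 0x1670C → wrap carry → 0x670D
One's-complement sum = 0x670D.
Checksum = ~0x670D & 0xFFFF = 0x98F2.

98F2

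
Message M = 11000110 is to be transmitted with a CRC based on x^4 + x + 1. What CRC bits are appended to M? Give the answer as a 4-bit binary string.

0011

Append 4 zeros: 110001100000. Divide by 10011 (XOR where the leading bit is 1):
  pos 0: 11000 XOR 10011 = 01011
  pos 1: 10111 XOR 10011 = 00100
  pos 3: 10010 XOR 10011 = 00001
  pos 7: 10000 XOR 10011 = 00011
Remainder (last 4 bits) = 0011. This is the CRC / FCS.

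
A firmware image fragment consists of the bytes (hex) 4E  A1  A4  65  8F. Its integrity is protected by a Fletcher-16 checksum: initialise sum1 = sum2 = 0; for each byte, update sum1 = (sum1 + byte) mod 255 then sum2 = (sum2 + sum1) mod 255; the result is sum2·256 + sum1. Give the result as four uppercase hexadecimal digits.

Running sums (mod 255):
  after byte 0 (4E): sum1=78, sum2=78
  after byte 1 (A1): sum1=239, sum2=62
  after byte 2 (A4): sum1=148, sum2=210
  after byte 3 (65): sum1=249, sum2=204
  after byte 4 (8F): sum1=137, sum2=86
Checksum = sum2·256 + sum1 = 86·256 + 137 = 22153 = 0x5689.

5689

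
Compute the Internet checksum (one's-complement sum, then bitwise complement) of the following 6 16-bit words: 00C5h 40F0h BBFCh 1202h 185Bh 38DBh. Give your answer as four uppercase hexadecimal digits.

One's-complement addition (fold any carry out of bit 15 back into bit 0):
  0x00C5 + 0x40F0 = 0x041B5
  0x41B5 + 0xBBFC = 0x0FDB1
  0xFDB1 + 0x1202 = 0x10FB3 → wrap carry → 0x0FB4
  0x0FB4 + 0x185B = 0x0280F
  0x280F + 0x38DB = 0x060EA
One's-complement sum = 0x60EA.
Checksum = ~0x60EA & 0xFFFF = 0x9F15.

9F15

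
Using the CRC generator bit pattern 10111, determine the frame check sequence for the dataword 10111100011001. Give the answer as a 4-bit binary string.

Append 4 zeros: 101111000110010000. Divide by 10111 (XOR where the leading bit is 1):
  pos 0: 10111 XOR 10111 = 00000
  pos 5: 10001 XOR 10111 = 00110
  pos 7: 11010 XOR 10111 = 01101
  pos 8: 11010 XOR 10111 = 01101
  pos 9: 11011 XOR 10111 = 01100
  pos 10: 11000 XOR 10111 = 01111
  pos 11: 11110 XOR 10111 = 01001
  pos 12: 10010 XOR 10111 = 00101
Remainder (last 4 bits) = 1010. This is the CRC / FCS.

1010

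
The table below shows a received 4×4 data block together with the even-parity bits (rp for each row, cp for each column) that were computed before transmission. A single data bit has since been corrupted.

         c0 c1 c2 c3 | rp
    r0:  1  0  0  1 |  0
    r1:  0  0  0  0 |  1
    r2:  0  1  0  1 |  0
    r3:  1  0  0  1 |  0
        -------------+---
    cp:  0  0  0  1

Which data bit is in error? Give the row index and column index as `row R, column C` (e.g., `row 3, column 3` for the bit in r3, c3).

Recompute each row's even parity and compare to rp:
  r0: data parity 0, sent rp 0 → ok
  r1: data parity 0, sent rp 1 → mismatch
  r2: data parity 0, sent rp 0 → ok
  r3: data parity 0, sent rp 0 → ok
Recompute each column's even parity and compare to cp:
  c0: data parity 0, sent cp 0 → ok
  c1: data parity 1, sent cp 0 → mismatch
  c2: data parity 0, sent cp 0 → ok
  c3: data parity 1, sent cp 1 → ok
Exactly one row (r1) and one column (c1) fail → the flipped bit is at their intersection.

row 1, column 1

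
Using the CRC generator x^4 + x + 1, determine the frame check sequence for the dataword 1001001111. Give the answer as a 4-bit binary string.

1000

Append 4 zeros: 10010011110000. Divide by 10011 (XOR where the leading bit is 1):
  pos 0: 10010 XOR 10011 = 00001
  pos 4: 10111 XOR 10011 = 00100
  pos 6: 10010 XOR 10011 = 00001
Remainder (last 4 bits) = 1000. This is the CRC / FCS.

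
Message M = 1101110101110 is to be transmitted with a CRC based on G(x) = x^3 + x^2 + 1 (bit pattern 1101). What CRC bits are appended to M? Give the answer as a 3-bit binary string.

010

Append 3 zeros: 1101110101110000. Divide by 1101 (XOR where the leading bit is 1):
  pos 0: 1101 XOR 1101 = 0000
  pos 4: 1101 XOR 1101 = 0000
  pos 9: 1110 XOR 1101 = 0011
  pos 11: 1100 XOR 1101 = 0001
Remainder (last 3 bits) = 010. This is the CRC / FCS.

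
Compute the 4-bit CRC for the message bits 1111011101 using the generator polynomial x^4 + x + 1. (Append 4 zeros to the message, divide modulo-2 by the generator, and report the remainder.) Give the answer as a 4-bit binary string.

Append 4 zeros: 11110111010000. Divide by 10011 (XOR where the leading bit is 1):
  pos 0: 11110 XOR 10011 = 01101
  pos 1: 11011 XOR 10011 = 01000
  pos 2: 10001 XOR 10011 = 00010
  pos 5: 10101 XOR 10011 = 00110
  pos 7: 11000 XOR 10011 = 01011
  pos 8: 10110 XOR 10011 = 00101
Remainder (last 4 bits) = 1010. This is the CRC / FCS.

1010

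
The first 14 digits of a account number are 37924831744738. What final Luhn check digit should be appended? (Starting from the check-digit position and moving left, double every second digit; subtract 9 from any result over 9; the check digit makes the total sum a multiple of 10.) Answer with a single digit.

Partial digits right→left: 8 3 7 4 4 7 1 3 8 4 2 9 7 3
Double every second digit counting from the check-digit position (so the 1st, 3rd, 5th, ... of the partial from the right).
  doubled (with −9 where >9): 7 5 8 2 7 4 5 → sum 38
  kept as-is: 3 4 7 3 4 9 3 → sum 33
Total = 38 + 33 = 71.
Check digit = (10 − (71 mod 10)) mod 10 = 9.

9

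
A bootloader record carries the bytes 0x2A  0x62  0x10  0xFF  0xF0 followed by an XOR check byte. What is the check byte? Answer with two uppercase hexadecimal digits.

XOR the bytes together:
  start with 0x2A
  0x2A ⊕ 0x62 = 0x48
  0x48 ⊕ 0x10 = 0x58
  0x58 ⊕ 0xFF = 0xA7
  0xA7 ⊕ 0xF0 = 0x57

57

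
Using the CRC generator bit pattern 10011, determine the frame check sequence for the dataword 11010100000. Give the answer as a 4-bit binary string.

0000

Append 4 zeros: 110101000000000. Divide by 10011 (XOR where the leading bit is 1):
  pos 0: 11010 XOR 10011 = 01001
  pos 1: 10011 XOR 10011 = 00000
Remainder (last 4 bits) = 0000. This is the CRC / FCS.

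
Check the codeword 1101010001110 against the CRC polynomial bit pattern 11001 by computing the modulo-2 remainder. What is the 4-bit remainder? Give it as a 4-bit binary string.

Modulo-2 division of 1101010001110 by 11001:
  pos 0: 11010 XOR 11001 = 00011
  pos 3: 11100 XOR 11001 = 00101
  pos 5: 10101 XOR 11001 = 01100
  pos 6: 11001 XOR 11001 = 00000
Remainder = 0010 (nonzero — an error is detected).

0010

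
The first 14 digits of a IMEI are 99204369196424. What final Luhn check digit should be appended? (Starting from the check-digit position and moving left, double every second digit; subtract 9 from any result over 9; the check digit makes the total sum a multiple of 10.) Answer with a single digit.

1

Partial digits right→left: 4 2 4 6 9 1 9 6 3 4 0 2 9 9
Double every second digit counting from the check-digit position (so the 1st, 3rd, 5th, ... of the partial from the right).
  doubled (with −9 where >9): 8 8 9 9 6 0 9 → sum 49
  kept as-is: 2 6 1 6 4 2 9 → sum 30
Total = 49 + 30 = 79.
Check digit = (10 − (79 mod 10)) mod 10 = 1.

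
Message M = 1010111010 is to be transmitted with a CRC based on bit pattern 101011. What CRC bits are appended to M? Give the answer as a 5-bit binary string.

Append 5 zeros: 101011101000000. Divide by 101011 (XOR where the leading bit is 1):
  pos 0: 101011 XOR 101011 = 000000
  pos 6: 101000 XOR 101011 = 000011
Remainder (last 5 bits) = 11000. This is the CRC / FCS.

11000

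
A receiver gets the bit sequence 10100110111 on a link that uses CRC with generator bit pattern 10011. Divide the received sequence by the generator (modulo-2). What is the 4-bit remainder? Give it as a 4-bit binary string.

0000

Modulo-2 division of 10100110111 by 10011:
  pos 0: 10100 XOR 10011 = 00111
  pos 2: 11111 XOR 10011 = 01100
  pos 3: 11000 XOR 10011 = 01011
  pos 4: 10111 XOR 10011 = 00100
  pos 6: 10011 XOR 10011 = 00000
Remainder = 0000 (zero — the frame passes the CRC check).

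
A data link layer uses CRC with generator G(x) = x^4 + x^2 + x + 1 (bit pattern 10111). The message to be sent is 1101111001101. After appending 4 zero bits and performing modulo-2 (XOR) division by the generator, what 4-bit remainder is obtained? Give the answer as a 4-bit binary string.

0001

Append 4 zeros: 11011110011010000. Divide by 10111 (XOR where the leading bit is 1):
  pos 0: 11011 XOR 10111 = 01100
  pos 1: 11001 XOR 10111 = 01110
  pos 2: 11101 XOR 10111 = 01010
  pos 3: 10100 XOR 10111 = 00011
  pos 6: 11011 XOR 10111 = 01100
  pos 7: 11000 XOR 10111 = 01111
  pos 8: 11111 XOR 10111 = 01000
  pos 9: 10000 XOR 10111 = 00111
  pos 11: 11100 XOR 10111 = 01011
  pos 12: 10110 XOR 10111 = 00001
Remainder (last 4 bits) = 0001. This is the CRC / FCS.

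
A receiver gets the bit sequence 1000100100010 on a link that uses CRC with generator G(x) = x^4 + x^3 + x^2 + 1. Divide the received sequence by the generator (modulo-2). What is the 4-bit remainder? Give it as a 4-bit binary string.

Modulo-2 division of 1000100100010 by 11101:
  pos 0: 10001 XOR 11101 = 01100
  pos 1: 11000 XOR 11101 = 00101
  pos 3: 10101 XOR 11101 = 01000
  pos 4: 10000 XOR 11101 = 01101
  pos 5: 11010 XOR 11101 = 00111
  pos 7: 11101 XOR 11101 = 00000
Remainder = 0000 (zero — the frame passes the CRC check).

0000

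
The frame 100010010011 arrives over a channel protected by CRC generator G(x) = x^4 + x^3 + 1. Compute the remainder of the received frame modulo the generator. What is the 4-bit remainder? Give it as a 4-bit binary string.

0000

Modulo-2 division of 100010010011 by 11001:
  pos 0: 10001 XOR 11001 = 01000
  pos 1: 10000 XOR 11001 = 01001
  pos 2: 10010 XOR 11001 = 01011
  pos 3: 10111 XOR 11001 = 01110
  pos 4: 11100 XOR 11001 = 00101
  pos 6: 10101 XOR 11001 = 01100
  pos 7: 11001 XOR 11001 = 00000
Remainder = 0000 (zero — the frame passes the CRC check).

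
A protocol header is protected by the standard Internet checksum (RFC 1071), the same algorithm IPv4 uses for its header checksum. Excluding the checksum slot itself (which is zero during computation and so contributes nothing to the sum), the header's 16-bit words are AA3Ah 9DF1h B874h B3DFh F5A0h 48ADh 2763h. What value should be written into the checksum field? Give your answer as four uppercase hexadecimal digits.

E5CD

One's-complement addition (fold any carry out of bit 15 back into bit 0):
  0xAA3A + 0x9DF1 = 0x1482B → wrap carry → 0x482C
  0x482C + 0xB874 = 0x100A0 → wrap carry → 0x00A1
  0x00A1 + 0xB3DF = 0x0B480
  0xB480 + 0xF5A0 = 0x1AA20 → wrap carry → 0xAA21
  0xAA21 + 0x48AD = 0x0F2CE
  0xF2CE + 0x2763 = 0x11A31 → wrap carry → 0x1A32
One's-complement sum = 0x1A32.
Checksum = ~0x1A32 & 0xFFFF = 0xE5CD.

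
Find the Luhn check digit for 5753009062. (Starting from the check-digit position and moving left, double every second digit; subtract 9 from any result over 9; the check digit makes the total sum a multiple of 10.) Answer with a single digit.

Partial digits right→left: 2 6 0 9 0 0 3 5 7 5
Double every second digit counting from the check-digit position (so the 1st, 3rd, 5th, ... of the partial from the right).
  doubled (with −9 where >9): 4 0 0 6 5 → sum 15
  kept as-is: 6 9 0 5 5 → sum 25
Total = 15 + 25 = 40.
Check digit = (10 − (40 mod 10)) mod 10 = 0.

0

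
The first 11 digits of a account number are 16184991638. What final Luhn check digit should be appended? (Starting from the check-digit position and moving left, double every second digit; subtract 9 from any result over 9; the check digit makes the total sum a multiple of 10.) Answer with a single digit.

2

Partial digits right→left: 8 3 6 1 9 9 4 8 1 6 1
Double every second digit counting from the check-digit position (so the 1st, 3rd, 5th, ... of the partial from the right).
  doubled (with −9 where >9): 7 3 9 8 2 2 → sum 31
  kept as-is: 3 1 9 8 6 → sum 27
Total = 31 + 27 = 58.
Check digit = (10 − (58 mod 10)) mod 10 = 2.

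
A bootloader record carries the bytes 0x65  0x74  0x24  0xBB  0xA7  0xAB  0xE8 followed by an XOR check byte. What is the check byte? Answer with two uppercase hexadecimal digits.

6A

XOR the bytes together:
  start with 0x65
  0x65 ⊕ 0x74 = 0x11
  0x11 ⊕ 0x24 = 0x35
  0x35 ⊕ 0xBB = 0x8E
  0x8E ⊕ 0xA7 = 0x29
  0x29 ⊕ 0xAB = 0x82
  0x82 ⊕ 0xE8 = 0x6A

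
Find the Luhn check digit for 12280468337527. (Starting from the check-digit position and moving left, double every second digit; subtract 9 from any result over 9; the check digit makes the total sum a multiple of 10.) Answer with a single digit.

Partial digits right→left: 7 2 5 7 3 3 8 6 4 0 8 2 2 1
Double every second digit counting from the check-digit position (so the 1st, 3rd, 5th, ... of the partial from the right).
  doubled (with −9 where >9): 5 1 6 7 8 7 4 → sum 38
  kept as-is: 2 7 3 6 0 2 1 → sum 21
Total = 38 + 21 = 59.
Check digit = (10 − (59 mod 10)) mod 10 = 1.

1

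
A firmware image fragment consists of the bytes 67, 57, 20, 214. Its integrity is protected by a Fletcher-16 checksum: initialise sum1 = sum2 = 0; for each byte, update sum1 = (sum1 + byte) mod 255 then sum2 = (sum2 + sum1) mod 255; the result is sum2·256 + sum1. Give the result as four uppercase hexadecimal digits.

B767

Running sums (mod 255):
  after byte 0 (67): sum1=67, sum2=67
  after byte 1 (57): sum1=124, sum2=191
  after byte 2 (20): sum1=144, sum2=80
  after byte 3 (214): sum1=103, sum2=183
Checksum = sum2·256 + sum1 = 183·256 + 103 = 46951 = 0xB767.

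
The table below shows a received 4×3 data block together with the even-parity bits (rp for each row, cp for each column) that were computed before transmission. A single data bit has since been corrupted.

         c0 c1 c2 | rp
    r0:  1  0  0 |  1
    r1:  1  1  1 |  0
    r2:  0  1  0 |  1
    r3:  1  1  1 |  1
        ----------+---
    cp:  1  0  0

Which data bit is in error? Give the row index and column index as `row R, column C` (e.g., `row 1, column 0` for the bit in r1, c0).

Recompute each row's even parity and compare to rp:
  r0: data parity 1, sent rp 1 → ok
  r1: data parity 1, sent rp 0 → mismatch
  r2: data parity 1, sent rp 1 → ok
  r3: data parity 1, sent rp 1 → ok
Recompute each column's even parity and compare to cp:
  c0: data parity 1, sent cp 1 → ok
  c1: data parity 1, sent cp 0 → mismatch
  c2: data parity 0, sent cp 0 → ok
Exactly one row (r1) and one column (c1) fail → the flipped bit is at their intersection.

row 1, column 1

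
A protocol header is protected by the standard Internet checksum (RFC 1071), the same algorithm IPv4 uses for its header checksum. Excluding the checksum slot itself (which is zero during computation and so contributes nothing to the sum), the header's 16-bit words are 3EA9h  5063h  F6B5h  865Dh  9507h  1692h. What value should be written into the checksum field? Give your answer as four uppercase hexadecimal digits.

One's-complement addition (fold any carry out of bit 15 back into bit 0):
  0x3EA9 + 0x5063 = 0x08F0C
  0x8F0C + 0xF6B5 = 0x185C1 → wrap carry → 0x85C2
  0x85C2 + 0x865D = 0x10C1F → wrap carry → 0x0C20
  0x0C20 + 0x9507 = 0x0A127
  0xA127 + 0x1692 = 0x0B7B9
One's-complement sum = 0xB7B9.
Checksum = ~0xB7B9 & 0xFFFF = 0x4846.

4846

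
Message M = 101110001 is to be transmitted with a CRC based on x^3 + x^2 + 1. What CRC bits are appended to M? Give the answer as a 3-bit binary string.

101

Append 3 zeros: 101110001000. Divide by 1101 (XOR where the leading bit is 1):
  pos 0: 1011 XOR 1101 = 0110
  pos 1: 1101 XOR 1101 = 0000
  pos 8: 1000 XOR 1101 = 0101
Remainder (last 3 bits) = 101. This is the CRC / FCS.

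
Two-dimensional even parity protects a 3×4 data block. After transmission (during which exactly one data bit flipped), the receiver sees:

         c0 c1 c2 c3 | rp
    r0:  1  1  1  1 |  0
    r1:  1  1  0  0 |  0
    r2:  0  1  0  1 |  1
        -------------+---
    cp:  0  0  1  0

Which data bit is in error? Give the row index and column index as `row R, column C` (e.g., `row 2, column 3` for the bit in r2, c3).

row 2, column 1

Recompute each row's even parity and compare to rp:
  r0: data parity 0, sent rp 0 → ok
  r1: data parity 0, sent rp 0 → ok
  r2: data parity 0, sent rp 1 → mismatch
Recompute each column's even parity and compare to cp:
  c0: data parity 0, sent cp 0 → ok
  c1: data parity 1, sent cp 0 → mismatch
  c2: data parity 1, sent cp 1 → ok
  c3: data parity 0, sent cp 0 → ok
Exactly one row (r2) and one column (c1) fail → the flipped bit is at their intersection.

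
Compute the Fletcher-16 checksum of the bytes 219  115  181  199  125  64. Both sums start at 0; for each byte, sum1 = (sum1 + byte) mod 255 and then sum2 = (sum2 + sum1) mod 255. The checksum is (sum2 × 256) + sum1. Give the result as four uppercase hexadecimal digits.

Running sums (mod 255):
  after byte 0 (219): sum1=219, sum2=219
  after byte 1 (115): sum1=79, sum2=43
  after byte 2 (181): sum1=5, sum2=48
  after byte 3 (199): sum1=204, sum2=252
  after byte 4 (125): sum1=74, sum2=71
  after byte 5 (64): sum1=138, sum2=209
Checksum = sum2·256 + sum1 = 209·256 + 138 = 53642 = 0xD18A.

D18A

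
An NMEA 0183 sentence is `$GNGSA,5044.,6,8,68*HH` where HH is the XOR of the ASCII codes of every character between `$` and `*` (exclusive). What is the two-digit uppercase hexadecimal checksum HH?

XOR the ASCII codes of the payload characters:
  'G' = 0x47 → acc = 0x47
  'N' = 0x4E → acc = 0x09
  'G' = 0x47 → acc = 0x4E
  'S' = 0x53 → acc = 0x1D
  'A' = 0x41 → acc = 0x5C
  ',' = 0x2C → acc = 0x70
  '5' = 0x35 → acc = 0x45
  '0' = 0x30 → acc = 0x75
  '4' = 0x34 → acc = 0x41
  '4' = 0x34 → acc = 0x75
  '.' = 0x2E → acc = 0x5B
  ',' = 0x2C → acc = 0x77
  '6' = 0x36 → acc = 0x41
  ',' = 0x2C → acc = 0x6D
  '8' = 0x38 → acc = 0x55
  ',' = 0x2C → acc = 0x79
  '6' = 0x36 → acc = 0x4F
  '8' = 0x38 → acc = 0x77
Checksum = 0x77.

77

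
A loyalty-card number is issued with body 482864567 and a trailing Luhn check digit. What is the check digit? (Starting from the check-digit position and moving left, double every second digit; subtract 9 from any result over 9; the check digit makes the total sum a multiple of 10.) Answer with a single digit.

Partial digits right→left: 7 6 5 4 6 8 2 8 4
Double every second digit counting from the check-digit position (so the 1st, 3rd, 5th, ... of the partial from the right).
  doubled (with −9 where >9): 5 1 3 4 8 → sum 21
  kept as-is: 6 4 8 8 → sum 26
Total = 21 + 26 = 47.
Check digit = (10 − (47 mod 10)) mod 10 = 3.

3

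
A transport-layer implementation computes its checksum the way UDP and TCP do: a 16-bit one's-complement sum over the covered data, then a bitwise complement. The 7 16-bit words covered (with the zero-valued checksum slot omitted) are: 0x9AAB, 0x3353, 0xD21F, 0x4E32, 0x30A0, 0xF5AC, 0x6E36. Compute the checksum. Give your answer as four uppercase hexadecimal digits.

One's-complement addition (fold any carry out of bit 15 back into bit 0):
  0x9AAB + 0x3353 = 0x0CDFE
  0xCDFE + 0xD21F = 0x1A01D → wrap carry → 0xA01E
  0xA01E + 0x4E32 = 0x0EE50
  0xEE50 + 0x30A0 = 0x11EF0 → wrap carry → 0x1EF1
  0x1EF1 + 0xF5AC = 0x1149D → wrap carry → 0x149E
  0x149E + 0x6E36 = 0x082D4
One's-complement sum = 0x82D4.
Checksum = ~0x82D4 & 0xFFFF = 0x7D2B.

7D2B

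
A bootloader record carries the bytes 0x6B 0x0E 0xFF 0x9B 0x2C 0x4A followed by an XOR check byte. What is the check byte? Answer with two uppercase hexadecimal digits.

67

XOR the bytes together:
  start with 0x6B
  0x6B ⊕ 0x0E = 0x65
  0x65 ⊕ 0xFF = 0x9A
  0x9A ⊕ 0x9B = 0x01
  0x01 ⊕ 0x2C = 0x2D
  0x2D ⊕ 0x4A = 0x67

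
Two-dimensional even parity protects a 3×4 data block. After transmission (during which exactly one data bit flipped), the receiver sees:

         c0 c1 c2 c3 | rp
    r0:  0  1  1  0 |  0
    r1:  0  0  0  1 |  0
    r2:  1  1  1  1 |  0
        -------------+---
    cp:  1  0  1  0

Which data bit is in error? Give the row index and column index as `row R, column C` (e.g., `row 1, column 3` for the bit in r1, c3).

row 1, column 2

Recompute each row's even parity and compare to rp:
  r0: data parity 0, sent rp 0 → ok
  r1: data parity 1, sent rp 0 → mismatch
  r2: data parity 0, sent rp 0 → ok
Recompute each column's even parity and compare to cp:
  c0: data parity 1, sent cp 1 → ok
  c1: data parity 0, sent cp 0 → ok
  c2: data parity 0, sent cp 1 → mismatch
  c3: data parity 0, sent cp 0 → ok
Exactly one row (r1) and one column (c2) fail → the flipped bit is at their intersection.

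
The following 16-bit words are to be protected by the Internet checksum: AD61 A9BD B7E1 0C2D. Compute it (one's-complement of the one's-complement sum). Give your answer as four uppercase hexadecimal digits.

One's-complement addition (fold any carry out of bit 15 back into bit 0):
  0xAD61 + 0xA9BD = 0x1571E → wrap carry → 0x571F
  0x571F + 0xB7E1 = 0x10F00 → wrap carry → 0x0F01
  0x0F01 + 0x0C2D = 0x01B2E
One's-complement sum = 0x1B2E.
Checksum = ~0x1B2E & 0xFFFF = 0xE4D1.

E4D1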